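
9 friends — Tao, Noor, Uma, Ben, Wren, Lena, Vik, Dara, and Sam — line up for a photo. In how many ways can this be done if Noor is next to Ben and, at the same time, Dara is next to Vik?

Treat {Noor,Ben} as one block (2 orders) and {Dara,Vik} as another (2 orders).
That leaves 7 units to arrange: 2 × 2 × 7! = 4 × 5040 = 20160.

20160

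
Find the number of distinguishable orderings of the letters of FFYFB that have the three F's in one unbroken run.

6

Treat the 3 copies of F as a single block. The multiset to arrange is then {FFF, B, Y}, 3 items in all.
All 3 items are distinct, so there are (3)! = 6 arrangements.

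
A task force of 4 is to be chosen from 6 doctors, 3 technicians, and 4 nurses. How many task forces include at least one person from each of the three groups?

Unrestricted: C(13,4) = 715 ways to pick any 4 of the 13.
Subtract selections that omit an entire group: no doctors → C(7,4) = 35; no technicians → C(10,4) = 210; no nurses → C(9,4) = 126.
Add back selections omitting two groups (i.e. drawn from a single group): C(6,4) + C(3,4) + C(4,4) = 16.
By inclusion–exclusion: 715 − 371 + 16 = 360.

360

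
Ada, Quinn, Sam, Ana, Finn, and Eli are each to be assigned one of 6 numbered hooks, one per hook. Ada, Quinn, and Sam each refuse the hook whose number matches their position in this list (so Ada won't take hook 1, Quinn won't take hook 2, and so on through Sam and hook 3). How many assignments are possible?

426

Let Aᵢ (for i ∈ {1, 2, 3}) be the placements that put person i in their forbidden hook. Any j of these fix j positions, leaving (6−j)! ways to fill the rest, and there are C(3,j) ways to pick which j.
By inclusion–exclusion, the number of valid placements is Σ_{j=0}^{3} (−1)^j C(3,j)·(6−j)!.
Computing: 720 − 360 + 72 − 6 = 426.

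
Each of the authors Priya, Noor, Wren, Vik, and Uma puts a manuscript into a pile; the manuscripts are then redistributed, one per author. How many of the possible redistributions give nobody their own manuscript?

Count assignments avoiding every fixed point. For any j of the 5 authors fixed to their own manuscript, the other 5−j can be arranged in (5−j)! ways.
By inclusion–exclusion this is Σ_{j=0}^{5} (−1)^j C(5,j)·(5−j)!.
Computing: 120 − 120 + 60 − 20 + 5 − 1 = 44.

44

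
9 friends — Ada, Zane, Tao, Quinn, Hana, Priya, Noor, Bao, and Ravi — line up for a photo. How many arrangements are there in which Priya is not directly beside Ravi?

There are 9! = 362880 arrangements in all. If Priya and Ravi are adjacent, merging them into one block gives 2·(8)! = 80640 arrangements.
Complementary counting: 362880 − 80640 = 282240.

282240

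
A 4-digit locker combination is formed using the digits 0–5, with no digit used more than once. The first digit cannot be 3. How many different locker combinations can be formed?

The first digit has 6−1 = 5 choices (anything except 3).
The remaining 3 digits are filled from the other 5 symbols without repetition: 5 × 4 × 3 = 60.
Total: 5 × 60 = 300.

300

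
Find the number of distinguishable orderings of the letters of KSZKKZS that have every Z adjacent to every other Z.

Treat the 2 copies of Z as a single block. The multiset to arrange is then {ZZ, K, K, K, S, S}, 6 items in all.
That gives (6)!/(3!·2!) = 60 arrangements.

60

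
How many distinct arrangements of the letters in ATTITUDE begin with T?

2520

With the first slot taken by T, it remains to arrange the other 7 letters (ATITUDE).
Those 7 letters have T appearing twice, giving (7)!/(2!) = 2520.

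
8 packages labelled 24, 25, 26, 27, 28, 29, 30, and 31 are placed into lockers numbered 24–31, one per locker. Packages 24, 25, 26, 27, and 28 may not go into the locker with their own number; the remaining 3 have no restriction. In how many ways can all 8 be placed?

Let Aᵢ (for 24 ≤ i ≤ 28) be the placements that put package i in its forbidden locker. Any j of these fix j positions, leaving (8−j)! ways to fill the rest, and there are C(5,j) ways to pick which j.
By inclusion–exclusion, the number of valid placements is Σ_{j=0}^{5} (−1)^j C(5,j)·(8−j)!.
Computing: 40320 − 25200 + 7200 − 1200 + 120 − 6 = 21234.

21234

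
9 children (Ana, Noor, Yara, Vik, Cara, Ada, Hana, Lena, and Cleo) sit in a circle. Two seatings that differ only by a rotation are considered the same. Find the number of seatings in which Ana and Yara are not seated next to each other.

All circular seatings of 9 people number (8)! = 40320.
Those with Ana next to Yara: fuse the pair into one unit and seat 8 units around a circle — 2·(7)! = 10080.
Subtracting, 40320 − 10080 = 30240.

30240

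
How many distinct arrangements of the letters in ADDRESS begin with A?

With the first slot taken by A, it remains to arrange the other 6 letters (DDRESS).
Those 6 letters have D appearing twice and S appearing twice, giving (6)!/(2!·2!) = 180.

180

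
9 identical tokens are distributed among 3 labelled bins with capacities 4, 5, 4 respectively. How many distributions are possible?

Ignoring the caps, the number of non-negative solutions to x_1+…+x_3 = 9 is C(11,2) = 55.
Subtract solutions that violate a single cap (substitute x_i' = x_i − (cap_i+1)): x_1 ≥ 5 gives C(6,2) = 15; x_2 ≥ 6 gives C(5,2) = 10; x_3 ≥ 5 gives C(6,2) = 15. Together 40.
No two caps can be exceeded simultaneously, so the pair terms are all 0.
By inclusion–exclusion the count is 55 − 40 + 0 = 15.

15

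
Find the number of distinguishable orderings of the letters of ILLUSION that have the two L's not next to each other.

7560

There are 8!/(2!·2!) = 10080 arrangements of ILLUSION in total.
Arrangements with the L's together: treat LL as one letter, giving (7)!/(2!) = 2520.
Subtracting, 10080 − 2520 = 7560 arrangements keep the L's apart.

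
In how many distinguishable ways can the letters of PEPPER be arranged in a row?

60

PEPPER has 6 letters with E appearing twice and P appearing 3 times.
The number of distinct arrangements is 6!/(3!·2!) = 720/12 = 60.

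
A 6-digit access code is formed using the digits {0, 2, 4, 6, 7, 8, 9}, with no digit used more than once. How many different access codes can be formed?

Choose and order 6 of the 7 symbols: the first digit has 7 options, the next 6, and so on down to 2.
7 × 6 × 5 × 4 × 3 × 2 = 5040.

5040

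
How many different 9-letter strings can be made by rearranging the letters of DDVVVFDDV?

Letter multiplicities in DDVVVFDDV: D×4, F×1, V×4.
So there are 9! / (4!·4!) = 630 distinguishable arrangements.

630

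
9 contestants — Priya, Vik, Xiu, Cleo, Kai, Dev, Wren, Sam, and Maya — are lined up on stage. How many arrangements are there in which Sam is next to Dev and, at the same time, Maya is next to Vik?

20160

Treat {Sam,Dev} as one block (2 orders) and {Maya,Vik} as another (2 orders).
That leaves 7 units to arrange: 2 × 2 × 7! = 4 × 5040 = 20160.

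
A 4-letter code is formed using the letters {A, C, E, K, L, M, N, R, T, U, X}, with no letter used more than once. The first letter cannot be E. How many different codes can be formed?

7200

The first letter has 11−1 = 10 choices (anything except E).
The remaining 3 letters are filled from the other 10 symbols without repetition: 10 × 9 × 8 = 720.
Total: 10 × 720 = 7200.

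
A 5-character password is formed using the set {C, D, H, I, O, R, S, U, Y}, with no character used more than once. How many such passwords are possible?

This is a permutation of 5 out of 9: P(9,5) = 9!/4!.
9 × 8 × 7 × 6 × 5 = 15120.

15120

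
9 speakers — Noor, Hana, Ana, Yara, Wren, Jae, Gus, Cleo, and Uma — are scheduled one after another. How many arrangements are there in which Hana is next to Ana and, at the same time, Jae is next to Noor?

20160

Treat {Hana,Ana} as one block (2 orders) and {Jae,Noor} as another (2 orders).
That leaves 7 units to arrange: 2 × 2 × 7! = 4 × 5040 = 20160.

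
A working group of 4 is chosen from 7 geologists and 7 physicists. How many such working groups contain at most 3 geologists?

Split by how many geologists are chosen (0 through 3).
Sum: C(7,0)·C(7,4) + C(7,1)·C(7,3) + C(7,2)·C(7,2) + C(7,3)·C(7,1) = 35 + 245 + 441 + 245 = 966.

966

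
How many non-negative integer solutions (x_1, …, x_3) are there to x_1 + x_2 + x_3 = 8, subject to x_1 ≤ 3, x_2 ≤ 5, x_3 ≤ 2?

By stars and bars, unrestricted non-negative solutions to x_1+…+x_3 = 8 number C(8+2,2) = 45.
Subtract solutions that violate a single cap (substitute x_i' = x_i − (cap_i+1)): x_1 ≥ 4 gives C(6,2) = 15; x_2 ≥ 6 gives C(4,2) = 6; x_3 ≥ 3 gives C(7,2) = 21. Together 42.
Add back pairs where two caps are both exceeded: 0 + 3 + 0 = 3.
By inclusion–exclusion the count is 45 − 42 + 3 = 6.

6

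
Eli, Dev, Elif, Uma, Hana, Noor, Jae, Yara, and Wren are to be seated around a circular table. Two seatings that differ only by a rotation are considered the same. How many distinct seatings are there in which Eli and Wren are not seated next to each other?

All circular seatings of 9 people number (8)! = 40320.
Those with Eli next to Wren: fuse the pair into one unit and seat 8 units around a circle — 2·(7)! = 10080.
Subtracting, 40320 − 10080 = 30240.

30240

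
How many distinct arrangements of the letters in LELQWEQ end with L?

180

Fix L in the last position and arrange the remaining 6 letters.
Those 6 letters have E appearing twice and Q appearing twice, giving (6)!/(2!·2!) = 180.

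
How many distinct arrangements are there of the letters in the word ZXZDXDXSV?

15120

ZXZDXDXSV has 9 letters with D appearing twice, X appearing 3 times, and Z appearing twice.
So there are 9! / (3!·2!·2!) = 15120 distinguishable arrangements.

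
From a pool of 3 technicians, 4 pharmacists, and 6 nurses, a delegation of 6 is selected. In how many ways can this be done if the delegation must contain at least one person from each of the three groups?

With no constraint there are C(13,6) = 1716 possible selections.
Selections missing a whole group: no technicians → C(10,6) = 210; no pharmacists → C(9,6) = 84; no nurses → C(7,6) = 7.
Add back selections omitting two groups (i.e. drawn from a single group): C(3,6) + C(4,6) + C(6,6) = 1.
By inclusion–exclusion: 1716 − 301 + 1 = 1416.

1416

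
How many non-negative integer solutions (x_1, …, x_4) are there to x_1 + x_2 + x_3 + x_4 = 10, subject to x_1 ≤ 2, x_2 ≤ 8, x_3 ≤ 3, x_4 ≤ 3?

44

Without the upper bounds there are C(13,3) = 286 ways to split 10 among 4 variables.
Subtract solutions that violate a single cap (substitute x_i' = x_i − (cap_i+1)): x_1 ≥ 3 gives C(10,3) = 120; x_2 ≥ 9 gives C(4,3) = 4; x_3 ≥ 4 gives C(9,3) = 84; x_4 ≥ 4 gives C(9,3) = 84. Together 292.
Add back pairs where two caps are both exceeded: 0 + 20 + 20 + 0 + 0 + 10 = 50.
By inclusion–exclusion the count is 286 − 292 + 50 = 44.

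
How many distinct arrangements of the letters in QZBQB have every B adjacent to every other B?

12

Treat the 2 copies of B as a single block. The multiset to arrange is then {BB, Q, Q, Z}, 4 items in all.
That gives (4)!/(2!) = 12 arrangements.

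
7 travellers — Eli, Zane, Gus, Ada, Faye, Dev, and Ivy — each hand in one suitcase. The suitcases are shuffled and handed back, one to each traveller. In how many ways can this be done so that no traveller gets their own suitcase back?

This is the derangement count D_7: permutations of 7 items with no fixed point.
By inclusion–exclusion this is Σ_{j=0}^{7} (−1)^j C(7,j)·(7−j)!.
Computing: 5040 − 5040 + 2520 − 840 + 210 − 42 + 7 − 1 = 1854.

1854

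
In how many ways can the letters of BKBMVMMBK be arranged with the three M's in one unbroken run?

Treat the 3 copies of M as a single block. The multiset to arrange is then {MMM, B, B, B, K, K, V}, 7 items in all.
That gives (7)!/(3!·2!) = 420 arrangements.

420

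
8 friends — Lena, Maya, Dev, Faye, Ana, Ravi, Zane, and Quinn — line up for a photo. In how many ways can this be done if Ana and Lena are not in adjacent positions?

There are 8! = 40320 arrangements in all. If Ana and Lena are adjacent, merging them into one block gives 2·(7)! = 10080 arrangements.
So 40320 − 10080 = 30240 arrangements keep them apart.

30240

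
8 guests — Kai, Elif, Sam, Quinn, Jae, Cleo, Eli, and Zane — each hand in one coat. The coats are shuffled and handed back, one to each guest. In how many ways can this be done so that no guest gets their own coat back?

This is the derangement count D_8: permutations of 8 items with no fixed point.
By inclusion–exclusion this is Σ_{j=0}^{8} (−1)^j C(8,j)·(8−j)!.
Computing: 40320 − 40320 + 20160 − 6720 + 1680 − 336 + 56 − 8 + 1 = 14833.

14833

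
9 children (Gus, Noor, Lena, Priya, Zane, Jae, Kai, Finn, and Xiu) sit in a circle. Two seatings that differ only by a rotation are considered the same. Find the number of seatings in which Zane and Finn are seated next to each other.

Treat {Zane, Finn} as one unit (2 internal orders) and seat the resulting 8 units around the table: (7)! circular arrangements.
So 2 × (7)! = 2 × 5040 = 10080.

10080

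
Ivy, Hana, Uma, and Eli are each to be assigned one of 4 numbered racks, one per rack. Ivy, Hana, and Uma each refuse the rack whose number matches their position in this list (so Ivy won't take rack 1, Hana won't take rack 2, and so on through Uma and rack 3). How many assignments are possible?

Let Aᵢ (for i ∈ {1, 2, 3}) be the placements that put person i in their forbidden rack. Any j of these fix j positions, leaving (4−j)! ways to fill the rest, and there are C(3,j) ways to pick which j.
By inclusion–exclusion, the number of valid placements is Σ_{j=0}^{3} (−1)^j C(3,j)·(4−j)!.
Computing: 24 − 18 + 6 − 1 = 11.

11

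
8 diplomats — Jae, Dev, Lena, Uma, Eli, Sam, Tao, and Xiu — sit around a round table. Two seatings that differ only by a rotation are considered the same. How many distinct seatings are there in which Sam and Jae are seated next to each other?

Treat {Sam, Jae} as one unit (2 internal orders) and seat the resulting 7 units around the table: (6)! circular arrangements.
So 2 × (6)! = 2 × 720 = 1440.

1440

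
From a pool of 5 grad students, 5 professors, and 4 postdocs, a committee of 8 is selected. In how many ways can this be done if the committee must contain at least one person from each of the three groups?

With no constraint there are C(14,8) = 3003 possible selections.
Selections missing a whole group: no grad students → C(9,8) = 9; no professors → C(9,8) = 9; no postdocs → C(10,8) = 45.
Add back selections omitting two groups (i.e. drawn from a single group): C(5,8) + C(5,8) + C(4,8) = 0.
By inclusion–exclusion: 3003 − 63 + 0 = 2940.

2940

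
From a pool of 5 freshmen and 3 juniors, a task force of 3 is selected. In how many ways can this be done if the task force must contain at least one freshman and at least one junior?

Total 3-person selections from all 8: C(8,3) = 56.
Selections missing a whole group: no freshmen → C(3,3) = 1; no juniors → C(5,3) = 10.
Both groups omitted at once is impossible, so 56 − 11 = 45.

45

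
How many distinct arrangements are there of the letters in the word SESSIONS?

1680

The 8 letters of SESSIONS have repeats: S appearing 4 times.
The number of distinct arrangements is 8!/(4!) = 40320/24 = 1680.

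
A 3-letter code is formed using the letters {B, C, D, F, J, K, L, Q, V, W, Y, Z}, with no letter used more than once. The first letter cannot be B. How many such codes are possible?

The first letter has 12−1 = 11 choices (anything except B).
The remaining 2 letters are filled from the other 11 symbols without repetition: 11 × 10 = 110.
Total: 11 × 110 = 1210.

1210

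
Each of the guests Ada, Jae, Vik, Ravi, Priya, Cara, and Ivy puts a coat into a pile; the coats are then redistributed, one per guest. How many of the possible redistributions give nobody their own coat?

1854

Count assignments avoiding every fixed point. For any j of the 7 guests fixed to their own coat, the other 7−j can be arranged in (7−j)! ways.
By inclusion–exclusion this is Σ_{j=0}^{7} (−1)^j C(7,j)·(7−j)!.
Computing: 5040 − 5040 + 2520 − 840 + 210 − 42 + 7 − 1 = 1854.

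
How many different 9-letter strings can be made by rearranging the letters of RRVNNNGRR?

RRVNNNGRR has 9 letters with N appearing 3 times and R appearing 4 times.
The number of distinct arrangements is 9!/(4!·3!) = 362880/144 = 2520.

2520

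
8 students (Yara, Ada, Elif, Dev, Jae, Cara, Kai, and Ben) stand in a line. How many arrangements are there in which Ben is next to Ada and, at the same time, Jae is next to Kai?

2880

Treat {Ben,Ada} as one block (2 orders) and {Jae,Kai} as another (2 orders).
That leaves 6 units to arrange: 2 × 2 × 6! = 4 × 720 = 2880.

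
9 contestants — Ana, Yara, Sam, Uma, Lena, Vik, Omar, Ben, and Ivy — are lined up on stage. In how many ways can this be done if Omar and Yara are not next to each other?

There are 9! = 362880 arrangements in all. If Omar and Yara are adjacent, merging them into one block gives 2·(8)! = 80640 arrangements.
Complementary counting: 362880 − 80640 = 282240.

282240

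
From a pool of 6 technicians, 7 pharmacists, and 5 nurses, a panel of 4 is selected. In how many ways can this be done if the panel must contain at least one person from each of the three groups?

1575

Unrestricted: C(18,4) = 3060 ways to pick any 4 of the 18.
Subtract selections that omit an entire group: no technicians → C(12,4) = 495; no pharmacists → C(11,4) = 330; no nurses → C(13,4) = 715.
Add back selections omitting two groups (i.e. drawn from a single group): C(6,4) + C(7,4) + C(5,4) = 55.
By inclusion–exclusion: 3060 − 1540 + 55 = 1575.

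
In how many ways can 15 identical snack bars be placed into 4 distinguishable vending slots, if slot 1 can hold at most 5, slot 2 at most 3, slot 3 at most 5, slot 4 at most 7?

52

Without the upper bounds there are C(18,3) = 816 ways to split 15 among 4 vending slots.
Subtract solutions that violate a single cap (substitute x_i' = x_i − (cap_i+1)): x_1 ≥ 6 gives C(12,3) = 220; x_2 ≥ 4 gives C(14,3) = 364; x_3 ≥ 6 gives C(12,3) = 220; x_4 ≥ 8 gives C(10,3) = 120. Together 924.
Add back pairs where two caps are both exceeded: 56 + 20 + 4 + 56 + 20 + 4 = 160.
By inclusion–exclusion the count is 816 − 924 + 160 = 52.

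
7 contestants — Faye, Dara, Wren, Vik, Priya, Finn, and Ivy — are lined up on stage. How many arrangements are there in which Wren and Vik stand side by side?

1440

Glue Wren and Vik into one block (2 internal orders), leaving 6 units to arrange in a row.
That gives 2 × 6! = 2 × 720 = 1440.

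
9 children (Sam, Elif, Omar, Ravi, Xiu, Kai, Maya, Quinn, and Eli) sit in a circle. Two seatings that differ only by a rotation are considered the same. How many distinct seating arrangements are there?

40320

Around a circle, 9 distinct people have 9!/9 = (8)! = 40320 rotationally distinct seatings.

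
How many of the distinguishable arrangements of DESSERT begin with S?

With the first slot taken by S, it remains to arrange the other 6 letters (DESERT).
Those 6 letters have E appearing twice, giving (6)!/(2!) = 360.

360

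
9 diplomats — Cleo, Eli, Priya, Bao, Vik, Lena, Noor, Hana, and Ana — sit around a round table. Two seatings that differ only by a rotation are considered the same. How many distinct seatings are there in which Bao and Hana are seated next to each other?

Glue Bao and Hana into a block (2 internal orders). Seating 8 units around a circle gives (7)! arrangements.
So 2 × (7)! = 2 × 5040 = 10080.

10080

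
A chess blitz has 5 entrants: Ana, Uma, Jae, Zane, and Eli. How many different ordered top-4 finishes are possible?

120

This is an ordered selection of 4 from 5: P(5,4).
That gives 5 × 4 × 3 × 2 = 120.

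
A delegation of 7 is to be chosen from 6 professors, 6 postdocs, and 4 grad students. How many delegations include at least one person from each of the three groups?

10408

Unrestricted: C(16,7) = 11440 ways to pick any 7 of the 16.
Selections missing a whole group: no professors → C(10,7) = 120; no postdocs → C(10,7) = 120; no grad students → C(12,7) = 792.
Add back selections omitting two groups (i.e. drawn from a single group): C(6,7) + C(6,7) + C(4,7) = 0.
By inclusion–exclusion: 11440 − 1032 + 0 = 10408.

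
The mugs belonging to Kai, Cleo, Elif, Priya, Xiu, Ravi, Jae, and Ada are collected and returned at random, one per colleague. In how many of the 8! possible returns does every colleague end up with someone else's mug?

14833

This is the derangement count D_8: permutations of 8 items with no fixed point.
By inclusion–exclusion this is Σ_{j=0}^{8} (−1)^j C(8,j)·(8−j)!.
Computing: 40320 − 40320 + 20160 − 6720 + 1680 − 336 + 56 − 8 + 1 = 14833.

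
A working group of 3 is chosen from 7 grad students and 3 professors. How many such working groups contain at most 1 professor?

Split by how many professors are chosen (0 through 1).
Sum: C(3,0)·C(7,3) + C(3,1)·C(7,2) = 35 + 63 = 98.

98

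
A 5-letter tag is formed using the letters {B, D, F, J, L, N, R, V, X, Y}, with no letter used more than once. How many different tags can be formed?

With no repetition, fill the 5 letters in order: 10 choices, then 9, down to 6.
10 × 9 × 8 × 7 × 6 = 30240.

30240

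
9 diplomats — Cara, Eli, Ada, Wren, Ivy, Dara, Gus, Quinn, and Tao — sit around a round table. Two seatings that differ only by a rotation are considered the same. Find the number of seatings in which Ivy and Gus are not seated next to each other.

30240

Without the restriction there are (8)! = 40320 seatings.
Seatings with Ivy beside Gus: treat them as a block with 2 internal orders, giving 2 × (7)! = 10080.
Subtracting, 40320 − 10080 = 30240.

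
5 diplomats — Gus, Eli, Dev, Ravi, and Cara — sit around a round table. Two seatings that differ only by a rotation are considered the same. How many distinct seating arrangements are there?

24

Seat Gus anywhere (absorbing the rotational symmetry), then permute the other 4: (4)! = 24.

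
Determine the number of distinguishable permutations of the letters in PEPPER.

60

Letter multiplicities in PEPPER: E×2, P×3, R×1.
The number of distinct arrangements is 6!/(3!·2!) = 720/12 = 60.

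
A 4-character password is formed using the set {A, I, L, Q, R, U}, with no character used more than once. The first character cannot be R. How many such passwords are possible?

300

The first character has 6−1 = 5 choices (anything except R).
The remaining 3 characters are filled from the other 5 symbols without repetition: 5 × 4 × 3 = 60.
Total: 5 × 60 = 300.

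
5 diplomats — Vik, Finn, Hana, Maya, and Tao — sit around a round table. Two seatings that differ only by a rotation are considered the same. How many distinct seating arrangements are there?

Seat Vik anywhere (absorbing the rotational symmetry), then permute the other 4: (4)! = 24.

24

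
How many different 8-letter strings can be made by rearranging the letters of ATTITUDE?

6720

ATTITUDE has 8 letters with T appearing 3 times.
So there are 8! / (3!) = 6720 distinguishable arrangements.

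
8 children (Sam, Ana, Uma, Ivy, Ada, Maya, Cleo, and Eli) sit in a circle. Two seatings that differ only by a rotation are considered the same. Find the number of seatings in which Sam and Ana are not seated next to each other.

All circular seatings of 8 people number (7)! = 5040.
Those with Sam next to Ana: fuse the pair into one unit and seat 7 units around a circle — 2·(6)! = 1440.
Subtracting, 5040 − 1440 = 3600.

3600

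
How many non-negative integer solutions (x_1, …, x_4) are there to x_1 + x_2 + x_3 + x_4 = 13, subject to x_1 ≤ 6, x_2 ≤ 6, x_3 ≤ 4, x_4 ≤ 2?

45

Without the upper bounds there are C(16,3) = 560 ways to split 13 among 4 variables.
Subtract solutions that violate a single cap (substitute x_i' = x_i − (cap_i+1)): x_1 ≥ 7 gives C(9,3) = 84; x_2 ≥ 7 gives C(9,3) = 84; x_3 ≥ 5 gives C(11,3) = 165; x_4 ≥ 3 gives C(13,3) = 286. Together 619.
Add back pairs where two caps are both exceeded: 0 + 4 + 20 + 4 + 20 + 56 = 104.
By inclusion–exclusion the count is 560 − 619 + 104 = 45.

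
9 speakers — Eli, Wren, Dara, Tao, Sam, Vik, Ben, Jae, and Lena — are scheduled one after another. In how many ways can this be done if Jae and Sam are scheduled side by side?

Treat {Jae, Sam} as a single unit. There are 8 units to order, and the pair itself can be ordered 2 ways.
That gives 2 × 8! = 2 × 40320 = 80640.

80640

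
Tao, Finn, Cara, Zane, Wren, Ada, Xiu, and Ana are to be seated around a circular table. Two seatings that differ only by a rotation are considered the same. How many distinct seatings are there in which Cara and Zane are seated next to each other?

Treat {Cara, Zane} as one unit (2 internal orders) and seat the resulting 7 units around the table: (6)! circular arrangements.
So 2 × (6)! = 2 × 720 = 1440.

1440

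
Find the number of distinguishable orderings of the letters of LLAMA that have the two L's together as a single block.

Treat the 2 copies of L as a single block. The multiset to arrange is then {LL, A, A, M}, 4 items in all.
That gives (4)!/(2!) = 12 arrangements.

12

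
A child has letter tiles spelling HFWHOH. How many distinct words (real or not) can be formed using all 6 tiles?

120

Letter multiplicities in HFWHOH: F×1, H×3, O×1, W×1.
Dividing 6! = 720 by 3! = 6 for the repeated letters gives 120.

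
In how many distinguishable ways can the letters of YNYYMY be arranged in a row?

30

The 6 letters of YNYYMY have repeats: Y appearing 4 times.
So there are 6! / (4!) = 30 distinguishable arrangements.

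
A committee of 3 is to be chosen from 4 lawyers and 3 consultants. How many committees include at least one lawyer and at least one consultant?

30

Total 3-person selections from all 7: C(7,3) = 35.
Subtract selections that omit an entire group: no lawyers → C(3,3) = 1; no consultants → C(4,3) = 4.
Both groups omitted at once is impossible, so 35 − 5 = 30.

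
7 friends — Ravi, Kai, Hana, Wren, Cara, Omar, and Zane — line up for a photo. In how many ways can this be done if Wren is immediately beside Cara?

1440

Place the 5 others and the Wren-Cara pair as 6 objects in a line; the pair has 2 internal arrangements.
That gives 2 × 6! = 2 × 720 = 1440.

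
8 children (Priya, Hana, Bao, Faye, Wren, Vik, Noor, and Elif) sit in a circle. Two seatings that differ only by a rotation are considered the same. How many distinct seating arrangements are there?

5040

Around a circle, 8 distinct people have 8!/8 = (7)! = 5040 rotationally distinct seatings.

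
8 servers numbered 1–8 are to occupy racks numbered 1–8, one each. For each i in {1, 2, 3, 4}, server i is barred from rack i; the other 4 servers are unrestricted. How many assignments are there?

24024

Let Aᵢ (for 1 ≤ i ≤ 4) be the placements that put server i in its forbidden rack. Any j of these fix j positions, leaving (8−j)! ways to fill the rest, and there are C(4,j) ways to pick which j.
By inclusion–exclusion, the number of valid placements is Σ_{j=0}^{4} (−1)^j C(4,j)·(8−j)!.
Computing: 40320 − 20160 + 4320 − 480 + 24 = 24024.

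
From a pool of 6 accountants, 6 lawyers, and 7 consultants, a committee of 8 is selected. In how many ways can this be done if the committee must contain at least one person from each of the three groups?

72513

Unrestricted: C(19,8) = 75582 ways to pick any 8 of the 19.
Subtract selections that omit an entire group: no accountants → C(13,8) = 1287; no lawyers → C(13,8) = 1287; no consultants → C(12,8) = 495.
Add back selections omitting two groups (i.e. drawn from a single group): C(6,8) + C(6,8) + C(7,8) = 0.
By inclusion–exclusion: 75582 − 3069 + 0 = 72513.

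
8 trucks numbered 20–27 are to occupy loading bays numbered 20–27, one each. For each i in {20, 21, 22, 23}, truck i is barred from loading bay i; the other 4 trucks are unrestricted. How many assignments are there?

24024

Let Aᵢ (for 20 ≤ i ≤ 23) be the placements that put truck i in its forbidden loading bay. Any j of these fix j positions, leaving (8−j)! ways to fill the rest, and there are C(4,j) ways to pick which j.
By inclusion–exclusion, the number of valid placements is Σ_{j=0}^{4} (−1)^j C(4,j)·(8−j)!.
Computing: 40320 − 20160 + 4320 − 480 + 24 = 24024.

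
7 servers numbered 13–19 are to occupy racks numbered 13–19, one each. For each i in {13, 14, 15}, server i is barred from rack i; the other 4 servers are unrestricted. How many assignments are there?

3216

Let Aᵢ (for i ∈ {13, 14, 15}) be the placements that put server i in its forbidden rack. Any j of these fix j positions, leaving (7−j)! ways to fill the rest, and there are C(3,j) ways to pick which j.
By inclusion–exclusion, the number of valid placements is Σ_{j=0}^{3} (−1)^j C(3,j)·(7−j)!.
Computing: 5040 − 2160 + 360 − 24 = 3216.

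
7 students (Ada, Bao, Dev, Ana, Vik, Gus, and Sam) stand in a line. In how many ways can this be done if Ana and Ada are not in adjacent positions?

3600

Of the 7! = 5040 arrangements, those with Ana and Ada adjacent number 2 × 6! = 1440 (treat the pair as a block with 2 internal orders).
So 5040 − 1440 = 3600 arrangements keep them apart.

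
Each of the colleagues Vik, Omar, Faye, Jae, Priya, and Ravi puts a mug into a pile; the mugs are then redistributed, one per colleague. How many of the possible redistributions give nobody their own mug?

Let Aᵢ be the assignments in which colleague i gets their own mug. We want the size of the complement of A₁∪…∪A_6.
By inclusion–exclusion this is Σ_{j=0}^{6} (−1)^j C(6,j)·(6−j)!.
Computing: 720 − 720 + 360 − 120 + 30 − 6 + 1 = 265.

265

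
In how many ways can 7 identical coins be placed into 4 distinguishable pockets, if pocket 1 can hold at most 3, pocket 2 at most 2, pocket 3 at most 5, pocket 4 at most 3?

Without the upper bounds there are C(10,3) = 120 ways to split 7 among 4 pockets.
Subtract solutions that violate a single cap (substitute x_i' = x_i − (cap_i+1)): x_1 ≥ 4 gives C(6,3) = 20; x_2 ≥ 3 gives C(7,3) = 35; x_3 ≥ 6 gives C(4,3) = 4; x_4 ≥ 4 gives C(6,3) = 20. Together 79.
Add back pairs where two caps are both exceeded: 1 + 0 + 0 + 0 + 1 + 0 = 2.
By inclusion–exclusion the count is 120 − 79 + 2 = 43.

43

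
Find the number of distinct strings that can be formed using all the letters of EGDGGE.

60

The 6 letters of EGDGGE have repeats: E appearing twice and G appearing 3 times.
Dividing 6! = 720 by 3!·2! = 12 for the repeated letters gives 60.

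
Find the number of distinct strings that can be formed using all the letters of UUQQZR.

UUQQZR has 6 letters with Q appearing twice and U appearing twice.
So there are 6! / (2!·2!) = 180 distinguishable arrangements.

180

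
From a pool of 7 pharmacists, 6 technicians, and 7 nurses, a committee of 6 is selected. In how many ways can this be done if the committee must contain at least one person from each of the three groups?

32340

Total 6-person selections from all 20: C(20,6) = 38760.
Selections missing a whole group: no pharmacists → C(13,6) = 1716; no technicians → C(14,6) = 3003; no nurses → C(13,6) = 1716.
Add back selections omitting two groups (i.e. drawn from a single group): C(7,6) + C(6,6) + C(7,6) = 15.
By inclusion–exclusion: 38760 − 6435 + 15 = 32340.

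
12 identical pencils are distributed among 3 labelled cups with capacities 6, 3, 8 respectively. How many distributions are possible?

18

Ignoring the caps, the number of non-negative solutions to x_1+…+x_3 = 12 is C(14,2) = 91.
Subtract solutions that violate a single cap (substitute x_i' = x_i − (cap_i+1)): x_1 ≥ 7 gives C(7,2) = 21; x_2 ≥ 4 gives C(10,2) = 45; x_3 ≥ 9 gives C(5,2) = 10. Together 76.
Add back pairs where two caps are both exceeded: 3 + 0 + 0 = 3.
By inclusion–exclusion the count is 91 − 76 + 3 = 18.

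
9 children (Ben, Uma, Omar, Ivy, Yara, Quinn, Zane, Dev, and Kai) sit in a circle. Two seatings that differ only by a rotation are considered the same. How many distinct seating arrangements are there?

40320

Around a circle, 9 distinct people have 9!/9 = (8)! = 40320 rotationally distinct seatings.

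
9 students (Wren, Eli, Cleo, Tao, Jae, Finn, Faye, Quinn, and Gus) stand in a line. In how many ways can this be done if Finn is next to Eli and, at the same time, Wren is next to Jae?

20160

Treat {Finn,Eli} as one block (2 orders) and {Wren,Jae} as another (2 orders).
That leaves 7 units to arrange: 2 × 2 × 7! = 4 × 5040 = 20160.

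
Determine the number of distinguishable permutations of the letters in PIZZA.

60

Letter multiplicities in PIZZA: A×1, I×1, P×1, Z×2.
So there are 5! / (2!) = 60 distinguishable arrangements.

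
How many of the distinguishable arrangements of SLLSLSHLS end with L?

With the last slot taken by L, it remains to arrange the other 8 letters (SLSLSHLS).
Those 8 letters have L appearing 3 times and S appearing 4 times, giving (8)!/(4!·3!) = 280.

280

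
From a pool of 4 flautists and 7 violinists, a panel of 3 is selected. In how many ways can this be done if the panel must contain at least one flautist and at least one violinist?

With no constraint there are C(11,3) = 165 possible selections.
Selections missing a whole group: no flautists → C(7,3) = 35; no violinists → C(4,3) = 4.
Both groups omitted at once is impossible, so 165 − 39 = 126.

126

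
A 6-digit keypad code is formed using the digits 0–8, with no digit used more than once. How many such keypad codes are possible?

Choose and order 6 of the 9 symbols: the first digit has 9 options, the next 8, and so on down to 4.
9 × 8 × 7 × 6 × 5 × 4 = 60480.

60480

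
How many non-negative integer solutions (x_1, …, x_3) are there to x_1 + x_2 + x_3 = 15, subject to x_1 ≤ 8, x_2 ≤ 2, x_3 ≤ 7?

Without the upper bounds there are C(17,2) = 136 ways to split 15 among 3 variables.
Subtract solutions that violate a single cap (substitute x_i' = x_i − (cap_i+1)): x_1 ≥ 9 gives C(8,2) = 28; x_2 ≥ 3 gives C(14,2) = 91; x_3 ≥ 8 gives C(9,2) = 36. Together 155.
Add back pairs where two caps are both exceeded: 10 + 0 + 15 = 25.
By inclusion–exclusion the count is 136 − 155 + 25 = 6.

6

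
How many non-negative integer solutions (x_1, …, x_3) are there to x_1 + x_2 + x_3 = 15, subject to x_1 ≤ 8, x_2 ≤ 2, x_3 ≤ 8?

9

Ignoring the caps, the number of non-negative solutions to x_1+…+x_3 = 15 is C(17,2) = 136.
Subtract solutions that violate a single cap (substitute x_i' = x_i − (cap_i+1)): x_1 ≥ 9 gives C(8,2) = 28; x_2 ≥ 3 gives C(14,2) = 91; x_3 ≥ 9 gives C(8,2) = 28. Together 147.
Add back pairs where two caps are both exceeded: 10 + 0 + 10 = 20.
By inclusion–exclusion the count is 136 − 147 + 20 = 9.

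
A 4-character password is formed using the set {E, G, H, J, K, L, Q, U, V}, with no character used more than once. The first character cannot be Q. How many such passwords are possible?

The first character has 9−1 = 8 choices (anything except Q).
The remaining 3 characters are filled from the other 8 symbols without repetition: 8 × 7 × 6 = 336.
Total: 8 × 336 = 2688.

2688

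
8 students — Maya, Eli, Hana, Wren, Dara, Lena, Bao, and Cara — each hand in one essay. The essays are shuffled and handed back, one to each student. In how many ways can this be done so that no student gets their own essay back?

Let Aᵢ be the assignments in which student i gets their own essay. We want the size of the complement of A₁∪…∪A_8.
By inclusion–exclusion this is Σ_{j=0}^{8} (−1)^j C(8,j)·(8−j)!.
Computing: 40320 − 40320 + 20160 − 6720 + 1680 − 336 + 56 − 8 + 1 = 14833.

14833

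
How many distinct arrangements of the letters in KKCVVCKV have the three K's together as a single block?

60

Treat the 3 copies of K as a single block. The multiset to arrange is then {KKK, C, C, V, V, V}, 6 items in all.
That gives (6)!/(3!·2!) = 60 arrangements.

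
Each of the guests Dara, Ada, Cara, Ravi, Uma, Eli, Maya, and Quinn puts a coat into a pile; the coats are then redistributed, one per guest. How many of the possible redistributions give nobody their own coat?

14833

Let Aᵢ be the assignments in which guest i gets their own coat. We want the size of the complement of A₁∪…∪A_8.
By inclusion–exclusion this is Σ_{j=0}^{8} (−1)^j C(8,j)·(8−j)!.
Computing: 40320 − 40320 + 20160 − 6720 + 1680 − 336 + 56 − 8 + 1 = 14833.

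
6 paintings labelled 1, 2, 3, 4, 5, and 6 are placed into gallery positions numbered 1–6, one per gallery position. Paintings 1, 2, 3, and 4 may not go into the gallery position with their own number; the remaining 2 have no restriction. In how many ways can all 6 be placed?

Let Aᵢ (for 1 ≤ i ≤ 4) be the placements that put painting i in its forbidden gallery position. Any j of these fix j positions, leaving (6−j)! ways to fill the rest, and there are C(4,j) ways to pick which j.
By inclusion–exclusion, the number of valid placements is Σ_{j=0}^{4} (−1)^j C(4,j)·(6−j)!.
Computing: 720 − 480 + 144 − 24 + 2 = 362.

362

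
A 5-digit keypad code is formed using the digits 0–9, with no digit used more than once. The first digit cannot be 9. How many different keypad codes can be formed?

The first digit has 10−1 = 9 choices (anything except 9).
The remaining 4 digits are filled from the other 9 symbols without repetition: 9 × 8 × 7 × 6 = 3024.
Total: 9 × 3024 = 27216.

27216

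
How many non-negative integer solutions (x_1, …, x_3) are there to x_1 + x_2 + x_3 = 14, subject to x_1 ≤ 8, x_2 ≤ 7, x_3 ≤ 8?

By stars and bars, unrestricted non-negative solutions to x_1+…+x_3 = 14 number C(14+2,2) = 120.
Subtract solutions that violate a single cap (substitute x_i' = x_i − (cap_i+1)): x_1 ≥ 9 gives C(7,2) = 21; x_2 ≥ 8 gives C(8,2) = 28; x_3 ≥ 9 gives C(7,2) = 21. Together 70.
No two caps can be exceeded simultaneously, so the pair terms are all 0.
By inclusion–exclusion the count is 120 − 70 + 0 = 50.

50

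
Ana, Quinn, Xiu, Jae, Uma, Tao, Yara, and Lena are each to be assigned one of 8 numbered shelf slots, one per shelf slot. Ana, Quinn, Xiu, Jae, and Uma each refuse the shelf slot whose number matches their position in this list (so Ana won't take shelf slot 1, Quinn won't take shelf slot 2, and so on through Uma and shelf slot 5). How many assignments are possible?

21234

Let Aᵢ (for 1 ≤ i ≤ 5) be the placements that put person i in their forbidden shelf slot. Any j of these fix j positions, leaving (8−j)! ways to fill the rest, and there are C(5,j) ways to pick which j.
By inclusion–exclusion, the number of valid placements is Σ_{j=0}^{5} (−1)^j C(5,j)·(8−j)!.
Computing: 40320 − 25200 + 7200 − 1200 + 120 − 6 = 21234.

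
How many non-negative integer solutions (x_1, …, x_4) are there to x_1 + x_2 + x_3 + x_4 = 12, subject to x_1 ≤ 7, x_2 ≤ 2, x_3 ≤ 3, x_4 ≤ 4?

Without the upper bounds there are C(15,3) = 455 ways to split 12 among 4 variables.
Subtract solutions that violate a single cap (substitute x_i' = x_i − (cap_i+1)): x_1 ≥ 8 gives C(7,3) = 35; x_2 ≥ 3 gives C(12,3) = 220; x_3 ≥ 4 gives C(11,3) = 165; x_4 ≥ 5 gives C(10,3) = 120. Together 540.
Add back pairs where two caps are both exceeded: 4 + 1 + 0 + 56 + 35 + 20 = 116.
Subtract triples: 0 + 0 + 0 + 1 = 1.
By inclusion–exclusion the count is 455 − 540 + 116 − 1 = 30.

30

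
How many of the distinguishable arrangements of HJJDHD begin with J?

30

With the first slot taken by J, it remains to arrange the other 5 letters (HJDHD).
Those 5 letters have D appearing twice and H appearing twice, giving (5)!/(2!·2!) = 30.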